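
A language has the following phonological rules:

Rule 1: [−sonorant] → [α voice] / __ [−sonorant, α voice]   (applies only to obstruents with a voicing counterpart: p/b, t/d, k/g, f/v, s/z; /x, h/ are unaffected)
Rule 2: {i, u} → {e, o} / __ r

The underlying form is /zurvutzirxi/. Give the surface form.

zorvudzerxi

Rule 1 (regressive voicing assimilation): /t/ precedes the voiced obstruent /z/, so it voices to [d] by assimilation. /zurvutzirxi/ → zurvudzirxi.
Rule 2 (pre-rhotic lowering): /u/ is a high vowel immediately before /r/, so it lowers to [o]. /i/ is a high vowel immediately before /r/, so it lowers to [e]. /zurvudzirxi/ → zorvudzerxi.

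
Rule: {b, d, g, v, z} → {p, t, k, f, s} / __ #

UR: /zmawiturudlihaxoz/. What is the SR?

zmawiturudlihaxos

/z/ is a voiced obstruent in word-final position, so it devoices to [s].
The other instances of /z/, /d/ do not occur in the required environment and remain unchanged.
Surface form: [zmawiturudlihaxos].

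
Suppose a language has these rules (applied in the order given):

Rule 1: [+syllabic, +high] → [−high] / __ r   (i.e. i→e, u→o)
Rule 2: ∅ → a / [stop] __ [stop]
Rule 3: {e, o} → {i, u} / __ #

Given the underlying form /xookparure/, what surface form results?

Rule 1 (pre-rhotic lowering): /u/ is a high vowel immediately before /r/, so it lowers to [o]. /xookparure/ → xookparore.
Rule 2 (stop-cluster a-epenthesis): /k/ and /p/ form a stop–stop cluster, so [a] is inserted between them. /xookparore/ → xookaparore.
Rule 3 (final vowel raising): /e/ is a mid vowel in word-final position, so it raises to [i]. /xookaparore/ → xookaparori.

xookaparori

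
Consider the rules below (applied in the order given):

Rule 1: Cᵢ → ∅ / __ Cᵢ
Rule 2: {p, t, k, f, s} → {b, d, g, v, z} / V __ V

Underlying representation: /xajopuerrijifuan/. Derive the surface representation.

xajobuerijivuan

Rule 1 (degemination): /rr/ is a geminate; the first /r/ deletes. /xajopuerrijifuan/ → xajopuerijifuan.
Rule 2 (intervocalic voicing): /p/ is a voiceless obstruent between vowels /o/ and /u/, so it voices to [b]. /f/ is a voiceless obstruent between vowels /i/ and /u/, so it voices to [v]. /xajopuerijifuan/ → xajobuerijivuan.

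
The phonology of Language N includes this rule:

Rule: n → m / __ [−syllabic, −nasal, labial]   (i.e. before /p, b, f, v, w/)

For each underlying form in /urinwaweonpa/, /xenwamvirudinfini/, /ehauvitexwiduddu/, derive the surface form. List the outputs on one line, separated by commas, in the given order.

urimwaweompa, xemwamvirudimfini, ehauvitexwiduddu

/urinwaweonpa/: /n/ precedes the labial consonant /w/, so it assimilates in place to [m]. /n/ precedes the labial consonant /p/, so it assimilates in place to [m]. → [urimwaweompa].
/xenwamvirudinfini/: /n/ precedes the labial consonant /w/, so it assimilates in place to [m]. /n/ precedes the labial consonant /f/, so it assimilates in place to [m]. → [xemwamvirudimfini].
/ehauvitexwiduddu/: the rule's environment is not met; surfaces unchanged as [ehauvitexwiduddu].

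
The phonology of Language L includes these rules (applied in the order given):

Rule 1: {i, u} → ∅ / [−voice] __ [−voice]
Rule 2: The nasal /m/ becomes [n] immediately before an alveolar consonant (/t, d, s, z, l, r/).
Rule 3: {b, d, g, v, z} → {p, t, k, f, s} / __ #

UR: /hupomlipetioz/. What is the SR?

Rule 1 (high vowel syncope): /u/ is a high vowel flanked by voiceless consonants /h/ and /p/, so it deletes. /hupomlipetioz/ → hpomlipetioz.
Rule 2 (nasal place assimilation): /m/ precedes the alveolar consonant /l/, so it assimilates in place to [n]. /hpomlipetioz/ → hponlipetioz.
Rule 3 (final devoicing): /z/ is a voiced obstruent in word-final position, so it devoices to [s]. /hponlipetioz/ → hponlipetios.

hponlipetios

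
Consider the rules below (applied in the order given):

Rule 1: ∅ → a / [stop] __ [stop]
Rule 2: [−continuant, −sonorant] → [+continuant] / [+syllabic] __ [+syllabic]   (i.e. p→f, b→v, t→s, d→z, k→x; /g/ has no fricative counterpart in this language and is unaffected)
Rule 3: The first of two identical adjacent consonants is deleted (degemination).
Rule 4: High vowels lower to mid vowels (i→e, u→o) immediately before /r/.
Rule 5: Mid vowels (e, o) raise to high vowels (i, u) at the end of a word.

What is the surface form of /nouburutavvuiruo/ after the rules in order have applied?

Rule 1 (stop-cluster a-epenthesis): no segment meets the environment; /nouburutavvuiruo/ is unchanged.
Rule 2 (intervocalic spirantization): /b/ is a stop between vowels /u/ and /u/, so it spirantizes to the fricative [v]. /t/ is a stop between vowels /u/ and /a/, so it spirantizes to the fricative [s]. /nouburutavvuiruo/ → nouvurusavvuiruo.
Rule 3 (degemination): /vv/ is a geminate; the first /v/ deletes. /nouvurusavvuiruo/ → nouvurusavuiruo.
Rule 4 (pre-rhotic lowering): /u/ is a high vowel immediately before /r/, so it lowers to [o]. /i/ is a high vowel immediately before /r/, so it lowers to [e]. /nouvurusavuiruo/ → nouvorusavueruo.
Rule 5 (final vowel raising): /o/ is a mid vowel in word-final position, so it raises to [u]. /nouvorusavueruo/ → nouvorusavueruu.

nouvorusavueruu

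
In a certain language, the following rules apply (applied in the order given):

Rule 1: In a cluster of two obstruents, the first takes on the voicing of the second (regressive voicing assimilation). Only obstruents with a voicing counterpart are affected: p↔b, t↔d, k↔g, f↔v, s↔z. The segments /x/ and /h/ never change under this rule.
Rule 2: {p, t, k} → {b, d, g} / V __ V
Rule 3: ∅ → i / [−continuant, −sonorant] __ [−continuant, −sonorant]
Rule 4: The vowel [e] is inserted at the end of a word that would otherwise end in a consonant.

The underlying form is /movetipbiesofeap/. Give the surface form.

Rule 1 (regressive voicing assimilation): /p/ precedes the voiced obstruent /b/, so it voices to [b] by assimilation. /movetipbiesofeap/ → movetibbiesofeap.
Rule 2 (intervocalic voicing): /t/ is a voiceless stop between vowels /e/ and /i/, so it voices to [d]. /movetibbiesofeap/ → movedibbiesofeap.
Rule 3 (stop-cluster i-epenthesis): /b/ and /b/ form a stop–stop cluster, so [i] is inserted between them. /movedibbiesofeap/ → movedibibiesofeap.
Rule 4 (final e-epenthesis): the form ends in the consonant /p/, so [e] is inserted word-finally. /movedibibiesofeap/ → movedibibiesofeape.

movedibibiesofeape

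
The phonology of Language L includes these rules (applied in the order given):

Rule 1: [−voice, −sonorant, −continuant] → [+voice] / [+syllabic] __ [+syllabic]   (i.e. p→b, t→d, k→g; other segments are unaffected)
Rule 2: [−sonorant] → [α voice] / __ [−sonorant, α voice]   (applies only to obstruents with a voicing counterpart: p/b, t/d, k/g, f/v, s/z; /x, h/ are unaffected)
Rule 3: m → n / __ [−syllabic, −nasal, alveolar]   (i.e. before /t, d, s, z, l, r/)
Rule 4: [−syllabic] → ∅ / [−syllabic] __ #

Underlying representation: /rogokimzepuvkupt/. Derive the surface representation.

Rule 1 (intervocalic voicing): /k/ is a voiceless stop between vowels /o/ and /i/, so it voices to [g]. /p/ is a voiceless stop between vowels /e/ and /u/, so it voices to [b]. /rogokimzepuvkupt/ → rogogimzebuvkupt.
Rule 2 (regressive voicing assimilation): /v/ precedes the voiceless obstruent /k/, so it devoices to [f] by assimilation. /rogogimzebuvkupt/ → rogogimzebufkupt.
Rule 3 (nasal place assimilation): /m/ precedes the alveolar consonant /z/, so it assimilates in place to [n]. /rogogimzebufkupt/ → rogoginzebufkupt.
Rule 4 (final cluster simplification): /t/ is the second consonant of a word-final cluster /pt/, so it deletes. /rogoginzebufkupt/ → rogoginzebufkup.

rogoginzebufkup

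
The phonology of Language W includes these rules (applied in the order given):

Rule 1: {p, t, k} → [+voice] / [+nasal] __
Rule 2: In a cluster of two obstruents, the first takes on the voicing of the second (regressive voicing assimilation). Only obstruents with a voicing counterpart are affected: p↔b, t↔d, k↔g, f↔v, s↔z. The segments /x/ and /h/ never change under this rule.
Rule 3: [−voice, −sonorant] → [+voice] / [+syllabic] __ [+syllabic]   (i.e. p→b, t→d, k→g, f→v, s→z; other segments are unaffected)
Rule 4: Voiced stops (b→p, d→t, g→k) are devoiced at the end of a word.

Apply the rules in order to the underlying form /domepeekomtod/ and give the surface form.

domebeegomdot

Rule 1 (post-nasal voicing): /t/ is a voiceless stop immediately after the nasal /m/, so it voices to [d]. /domepeekomtod/ → domepeekomdod.
Rule 2 (regressive voicing assimilation): no segment meets the environment; /domepeekomdod/ is unchanged.
Rule 3 (intervocalic voicing): /p/ is a voiceless obstruent between vowels /e/ and /e/, so it voices to [b]. /k/ is a voiceless obstruent between vowels /e/ and /o/, so it voices to [g]. /domepeekomdod/ → domebeegomdod.
Rule 4 (final devoicing): /d/ is a voiced stop in word-final position, so it devoices to [t]. /domebeegomdod/ → domebeegomdot.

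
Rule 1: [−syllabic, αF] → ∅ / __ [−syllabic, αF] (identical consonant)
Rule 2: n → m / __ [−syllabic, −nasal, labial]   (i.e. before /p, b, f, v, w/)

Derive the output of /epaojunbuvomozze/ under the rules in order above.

epaojumbuvomoze

Rule 1 (degemination): /zz/ is a geminate; the first /z/ deletes. /epaojunbuvomozze/ → epaojunbuvomoze.
Rule 2 (nasal place assimilation): /n/ precedes the labial consonant /b/, so it assimilates in place to [m]. /epaojunbuvomoze/ → epaojumbuvomoze.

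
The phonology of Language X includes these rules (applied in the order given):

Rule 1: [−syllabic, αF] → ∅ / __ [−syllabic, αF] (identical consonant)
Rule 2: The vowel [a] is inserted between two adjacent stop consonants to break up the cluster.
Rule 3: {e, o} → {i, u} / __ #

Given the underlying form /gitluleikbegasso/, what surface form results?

Rule 1 (degemination): /ss/ is a geminate; the first /s/ deletes. /gitluleikbegasso/ → gitluleikbegaso.
Rule 2 (stop-cluster a-epenthesis): /k/ and /b/ form a stop–stop cluster, so [a] is inserted between them. /gitluleikbegaso/ → gitluleikabegaso.
Rule 3 (final vowel raising): /o/ is a mid vowel in word-final position, so it raises to [u]. /gitluleikabegaso/ → gitluleikabegasu.

gitluleikabegasu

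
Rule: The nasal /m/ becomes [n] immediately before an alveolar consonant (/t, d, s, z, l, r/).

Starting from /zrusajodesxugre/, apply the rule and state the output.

zrusajodesxugre

No segment of /zrusajodesxugre/ meets the structural description of the rule, so the form surfaces unchanged.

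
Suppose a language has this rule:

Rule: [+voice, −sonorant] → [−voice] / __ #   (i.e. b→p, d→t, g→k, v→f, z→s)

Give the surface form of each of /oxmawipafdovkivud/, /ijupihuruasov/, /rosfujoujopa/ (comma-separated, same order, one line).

/oxmawipafdovkivud/: /d/ is a voiced obstruent in word-final position, so it devoices to [t]. → [oxmawipafdovkivut].
/ijupihuruasov/: /v/ is a voiced obstruent in word-final position, so it devoices to [f]. → [ijupihuruasof].
/rosfujoujopa/: the rule's environment is not met; surfaces unchanged as [rosfujoujopa].

oxmawipafdovkivut, ijupihuruasof, rosfujoujopa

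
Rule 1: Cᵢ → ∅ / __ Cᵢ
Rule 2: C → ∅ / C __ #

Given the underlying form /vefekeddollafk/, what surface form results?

vefekedolaf

Rule 1 (degemination): /dd/ is a geminate; the first /d/ deletes. /ll/ is a geminate; the first /l/ deletes. /vefekeddollafk/ → vefekedolafk.
Rule 2 (final cluster simplification): /k/ is the second consonant of a word-final cluster /fk/, so it deletes. /vefekedolafk/ → vefekedolaf.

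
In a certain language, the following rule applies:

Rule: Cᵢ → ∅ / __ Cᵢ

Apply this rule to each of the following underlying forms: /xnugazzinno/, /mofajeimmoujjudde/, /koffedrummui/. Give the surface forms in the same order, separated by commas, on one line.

/xnugazzinno/: /zz/ is a geminate; the first /z/ deletes. /nn/ is a geminate; the first /n/ deletes. → [xnugazino].
/mofajeimmoujjudde/: /mm/ is a geminate; the first /m/ deletes. /jj/ is a geminate; the first /j/ deletes. /dd/ is a geminate; the first /d/ deletes. → [mofajeimoujude].
/koffedrummui/: /ff/ is a geminate; the first /f/ deletes. /mm/ is a geminate; the first /m/ deletes. → [kofedrumui].

xnugazino, mofajeimoujude, kofedrumui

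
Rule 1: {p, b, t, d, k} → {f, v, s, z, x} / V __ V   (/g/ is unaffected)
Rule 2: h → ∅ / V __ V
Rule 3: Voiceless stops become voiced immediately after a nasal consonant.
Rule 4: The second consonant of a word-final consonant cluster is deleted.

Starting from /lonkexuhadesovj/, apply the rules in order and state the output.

longexuazesov

Rule 1 (intervocalic spirantization): /d/ is a stop between vowels /a/ and /e/, so it spirantizes to the fricative [z]. /lonkexuhadesovj/ → lonkexuhazesovj.
Rule 2 (intervocalic h-deletion): /h/ occurs between vowels /u/ and /a/, so it deletes. /lonkexuhazesovj/ → lonkexuazesovj.
Rule 3 (post-nasal voicing): /k/ is a voiceless stop immediately after the nasal /n/, so it voices to [g]. /lonkexuazesovj/ → longexuazesovj.
Rule 4 (final cluster simplification): /j/ is the second consonant of a word-final cluster /vj/, so it deletes. /longexuazesovj/ → longexuazesov.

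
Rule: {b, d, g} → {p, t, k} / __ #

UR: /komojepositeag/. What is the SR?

komojepositeak

/g/ is a voiced stop in word-final position, so it devoices to [k].
Surface form: [komojepositeak].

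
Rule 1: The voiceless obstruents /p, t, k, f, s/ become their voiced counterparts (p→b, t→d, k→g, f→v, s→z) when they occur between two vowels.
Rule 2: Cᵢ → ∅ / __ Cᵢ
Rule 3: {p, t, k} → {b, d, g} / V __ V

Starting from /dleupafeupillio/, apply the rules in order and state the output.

Rule 1 (intervocalic voicing): /p/ is a voiceless obstruent between vowels /u/ and /a/, so it voices to [b]. /f/ is a voiceless obstruent between vowels /a/ and /e/, so it voices to [v]. /p/ is a voiceless obstruent between vowels /u/ and /i/, so it voices to [b]. /dleupafeupillio/ → dleubaveubillio.
Rule 2 (degemination): /ll/ is a geminate; the first /l/ deletes. /dleubaveubillio/ → dleubaveubilio.
Rule 3 (intervocalic voicing): no segment meets the environment; /dleubaveubilio/ is unchanged.

dleubaveubilio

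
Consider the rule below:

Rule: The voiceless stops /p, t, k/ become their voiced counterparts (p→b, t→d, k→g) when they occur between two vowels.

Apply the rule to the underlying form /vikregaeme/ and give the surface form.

No segment of /vikregaeme/ meets the structural description of the rule, so the form surfaces unchanged.

vikregaeme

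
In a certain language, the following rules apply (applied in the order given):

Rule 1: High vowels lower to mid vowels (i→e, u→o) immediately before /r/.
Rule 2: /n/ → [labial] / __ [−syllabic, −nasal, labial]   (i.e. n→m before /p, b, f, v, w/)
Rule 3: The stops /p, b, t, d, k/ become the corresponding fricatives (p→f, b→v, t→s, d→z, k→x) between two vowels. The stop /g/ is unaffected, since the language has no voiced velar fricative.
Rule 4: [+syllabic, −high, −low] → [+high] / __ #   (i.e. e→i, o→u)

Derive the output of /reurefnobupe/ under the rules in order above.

reorefnovufi

Rule 1 (pre-rhotic lowering): /u/ is a high vowel immediately before /r/, so it lowers to [o]. /reurefnobupe/ → reorefnobupe.
Rule 2 (nasal place assimilation): no segment meets the environment; /reorefnobupe/ is unchanged.
Rule 3 (intervocalic spirantization): /b/ is a stop between vowels /o/ and /u/, so it spirantizes to the fricative [v]. /p/ is a stop between vowels /u/ and /e/, so it spirantizes to the fricative [f]. /reorefnobupe/ → reorefnovufe.
Rule 4 (final vowel raising): /e/ is a mid vowel in word-final position, so it raises to [i]. /reorefnovufe/ → reorefnovufi.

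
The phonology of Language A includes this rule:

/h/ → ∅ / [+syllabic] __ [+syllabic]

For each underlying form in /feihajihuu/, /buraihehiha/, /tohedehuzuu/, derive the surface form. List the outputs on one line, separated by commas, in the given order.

feiajiuu, buraieia, toedeuzuu

/feihajihuu/: /h/ occurs between vowels /i/ and /a/, so it deletes. /h/ occurs between vowels /i/ and /u/, so it deletes. → [feiajiuu].
/buraihehiha/: /h/ occurs between vowels /i/ and /e/, so it deletes. /h/ occurs between vowels /e/ and /i/, so it deletes. /h/ occurs between vowels /i/ and /a/, so it deletes. → [buraieia].
/tohedehuzuu/: /h/ occurs between vowels /o/ and /e/, so it deletes. /h/ occurs between vowels /e/ and /u/, so it deletes. → [toedeuzuu].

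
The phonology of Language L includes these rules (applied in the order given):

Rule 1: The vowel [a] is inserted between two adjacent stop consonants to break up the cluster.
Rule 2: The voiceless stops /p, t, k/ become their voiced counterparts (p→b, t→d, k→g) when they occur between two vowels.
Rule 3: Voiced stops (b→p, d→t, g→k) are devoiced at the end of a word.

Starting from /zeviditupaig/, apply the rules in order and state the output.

zevididubaik

Rule 1 (stop-cluster a-epenthesis): no segment meets the environment; /zeviditupaig/ is unchanged.
Rule 2 (intervocalic voicing): /t/ is a voiceless stop between vowels /i/ and /u/, so it voices to [d]. /p/ is a voiceless stop between vowels /u/ and /a/, so it voices to [b]. /zeviditupaig/ → zevididubaig.
Rule 3 (final devoicing): /g/ is a voiced stop in word-final position, so it devoices to [k]. /zevididubaig/ → zevididubaik.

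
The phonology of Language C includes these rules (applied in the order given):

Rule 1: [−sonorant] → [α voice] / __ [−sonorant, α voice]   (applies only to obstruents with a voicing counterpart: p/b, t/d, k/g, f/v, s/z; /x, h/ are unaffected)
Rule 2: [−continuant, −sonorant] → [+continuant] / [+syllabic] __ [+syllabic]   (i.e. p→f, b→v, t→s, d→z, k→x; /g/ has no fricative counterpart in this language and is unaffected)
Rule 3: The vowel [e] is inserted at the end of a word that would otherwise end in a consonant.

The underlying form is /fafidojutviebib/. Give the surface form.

Rule 1 (regressive voicing assimilation): /t/ precedes the voiced obstruent /v/, so it voices to [d] by assimilation. /fafidojutviebib/ → fafidojudviebib.
Rule 2 (intervocalic spirantization): /d/ is a stop between vowels /i/ and /o/, so it spirantizes to the fricative [z]. /b/ is a stop between vowels /e/ and /i/, so it spirantizes to the fricative [v]. /fafidojudviebib/ → fafizojudvievib.
Rule 3 (final e-epenthesis): the form ends in the consonant /b/, so [e] is inserted word-finally. /fafizojudvievib/ → fafizojudvievibe.

fafizojudvievibe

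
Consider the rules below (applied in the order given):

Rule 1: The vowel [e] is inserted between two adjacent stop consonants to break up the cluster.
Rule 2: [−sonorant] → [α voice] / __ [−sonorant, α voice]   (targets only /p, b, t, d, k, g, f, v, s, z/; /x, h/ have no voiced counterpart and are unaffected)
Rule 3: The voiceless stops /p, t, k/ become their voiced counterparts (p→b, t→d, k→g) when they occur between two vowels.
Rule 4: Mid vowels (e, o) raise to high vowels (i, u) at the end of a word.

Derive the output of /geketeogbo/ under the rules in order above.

gegedeogebu

Rule 1 (stop-cluster e-epenthesis): /g/ and /b/ form a stop–stop cluster, so [e] is inserted between them. /geketeogbo/ → geketeogebo.
Rule 2 (regressive voicing assimilation): no segment meets the environment; /geketeogebo/ is unchanged.
Rule 3 (intervocalic voicing): /k/ is a voiceless stop between vowels /e/ and /e/, so it voices to [g]. /t/ is a voiceless stop between vowels /e/ and /e/, so it voices to [d]. /geketeogebo/ → gegedeogebo.
Rule 4 (final vowel raising): /o/ is a mid vowel in word-final position, so it raises to [u]. /gegedeogebo/ → gegedeogebu.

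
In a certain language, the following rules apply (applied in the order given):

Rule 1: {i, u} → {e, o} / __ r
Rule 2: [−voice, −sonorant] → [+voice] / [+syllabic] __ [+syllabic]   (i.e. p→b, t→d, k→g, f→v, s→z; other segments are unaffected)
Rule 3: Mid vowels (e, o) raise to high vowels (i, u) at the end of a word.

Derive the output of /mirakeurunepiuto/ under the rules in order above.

merageorunebiudu

Rule 1 (pre-rhotic lowering): /i/ is a high vowel immediately before /r/, so it lowers to [e]. /u/ is a high vowel immediately before /r/, so it lowers to [o]. /mirakeurunepiuto/ → merakeorunepiuto.
Rule 2 (intervocalic voicing): /k/ is a voiceless obstruent between vowels /a/ and /e/, so it voices to [g]. /p/ is a voiceless obstruent between vowels /e/ and /i/, so it voices to [b]. /t/ is a voiceless obstruent between vowels /u/ and /o/, so it voices to [d]. /merakeorunepiuto/ → merageorunebiudo.
Rule 3 (final vowel raising): /o/ is a mid vowel in word-final position, so it raises to [u]. /merageorunebiudo/ → merageorunebiudu.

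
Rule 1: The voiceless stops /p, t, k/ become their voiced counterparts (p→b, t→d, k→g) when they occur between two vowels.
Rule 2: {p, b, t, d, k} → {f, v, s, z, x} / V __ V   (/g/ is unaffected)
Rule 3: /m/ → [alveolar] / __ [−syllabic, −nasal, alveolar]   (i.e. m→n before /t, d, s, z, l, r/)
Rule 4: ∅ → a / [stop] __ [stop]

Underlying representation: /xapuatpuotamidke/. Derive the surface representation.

Rule 1 (intervocalic voicing): /p/ is a voiceless stop between vowels /a/ and /u/, so it voices to [b]. /t/ is a voiceless stop between vowels /o/ and /a/, so it voices to [d]. /xapuatpuotamidke/ → xabuatpuodamidke.
Rule 2 (intervocalic spirantization): /b/ is a stop between vowels /a/ and /u/, so it spirantizes to the fricative [v]. /d/ is a stop between vowels /o/ and /a/, so it spirantizes to the fricative [z]. /xabuatpuodamidke/ → xavuatpuozamidke.
Rule 3 (nasal place assimilation): no segment meets the environment; /xavuatpuozamidke/ is unchanged.
Rule 4 (stop-cluster a-epenthesis): /t/ and /p/ form a stop–stop cluster, so [a] is inserted between them. /d/ and /k/ form a stop–stop cluster, so [a] is inserted between them. /xavuatpuozamidke/ → xavuatapuozamidake.

xavuatapuozamidake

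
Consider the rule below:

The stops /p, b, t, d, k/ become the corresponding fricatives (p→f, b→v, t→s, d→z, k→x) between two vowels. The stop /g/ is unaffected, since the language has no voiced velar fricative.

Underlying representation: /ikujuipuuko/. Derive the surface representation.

ixujuifuuxo

/k/ is a stop between vowels /i/ and /u/, so it spirantizes to the fricative [x].
/p/ is a stop between vowels /i/ and /u/, so it spirantizes to the fricative [f].
/k/ is a stop between vowels /u/ and /o/, so it spirantizes to the fricative [x].
Surface form: [ixujuifuuxo].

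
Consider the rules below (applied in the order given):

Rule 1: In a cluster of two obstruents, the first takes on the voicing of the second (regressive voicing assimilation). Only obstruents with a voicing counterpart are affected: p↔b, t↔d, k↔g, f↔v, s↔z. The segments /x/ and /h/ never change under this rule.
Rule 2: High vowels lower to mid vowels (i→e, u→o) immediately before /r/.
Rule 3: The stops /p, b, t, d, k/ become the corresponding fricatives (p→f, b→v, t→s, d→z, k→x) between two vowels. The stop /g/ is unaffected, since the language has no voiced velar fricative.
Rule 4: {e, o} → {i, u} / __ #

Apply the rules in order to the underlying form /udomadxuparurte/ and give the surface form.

Rule 1 (regressive voicing assimilation): /d/ precedes the voiceless obstruent /x/, so it devoices to [t] by assimilation. /udomadxuparurte/ → udomatxuparurte.
Rule 2 (pre-rhotic lowering): /u/ is a high vowel immediately before /r/, so it lowers to [o]. /udomatxuparurte/ → udomatxuparorte.
Rule 3 (intervocalic spirantization): /d/ is a stop between vowels /u/ and /o/, so it spirantizes to the fricative [z]. /p/ is a stop between vowels /u/ and /a/, so it spirantizes to the fricative [f]. /udomatxuparorte/ → uzomatxufarorte.
Rule 4 (final vowel raising): /e/ is a mid vowel in word-final position, so it raises to [i]. /uzomatxufarorte/ → uzomatxufarorti.

uzomatxufarorti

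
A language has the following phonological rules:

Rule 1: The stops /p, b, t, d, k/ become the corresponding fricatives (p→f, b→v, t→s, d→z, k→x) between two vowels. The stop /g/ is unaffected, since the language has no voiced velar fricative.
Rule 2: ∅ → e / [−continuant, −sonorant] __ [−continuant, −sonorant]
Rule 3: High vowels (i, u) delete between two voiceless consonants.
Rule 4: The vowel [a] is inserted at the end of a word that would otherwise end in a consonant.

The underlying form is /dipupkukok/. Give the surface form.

Rule 1 (intervocalic spirantization): /p/ is a stop between vowels /i/ and /u/, so it spirantizes to the fricative [f]. /k/ is a stop between vowels /u/ and /o/, so it spirantizes to the fricative [x]. /dipupkukok/ → difupkuxok.
Rule 2 (stop-cluster e-epenthesis): /p/ and /k/ form a stop–stop cluster, so [e] is inserted between them. /difupkuxok/ → difupekuxok.
Rule 3 (high vowel syncope): /u/ is a high vowel flanked by voiceless consonants /f/ and /p/, so it deletes. /u/ is a high vowel flanked by voiceless consonants /k/ and /x/, so it deletes. /difupekuxok/ → difpekxok.
Rule 4 (final a-epenthesis): the form ends in the consonant /k/, so [a] is inserted word-finally. /difpekxok/ → difpekxoka.

difpekxoka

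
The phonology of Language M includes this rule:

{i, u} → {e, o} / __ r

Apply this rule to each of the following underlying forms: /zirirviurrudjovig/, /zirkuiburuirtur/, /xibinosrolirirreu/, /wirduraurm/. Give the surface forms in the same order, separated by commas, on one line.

/zirirviurrudjovig/: /i/ is a high vowel immediately before /r/, so it lowers to [e]. /i/ is a high vowel immediately before /r/, so it lowers to [e]. /u/ is a high vowel immediately before /r/, so it lowers to [o]. → [zererviorrudjovig].
/zirkuiburuirtur/: /i/ is a high vowel immediately before /r/, so it lowers to [e]. /u/ is a high vowel immediately before /r/, so it lowers to [o]. /i/ is a high vowel immediately before /r/, so it lowers to [e]. /u/ is a high vowel immediately before /r/, so it lowers to [o]. → [zerkuiboruertor].
/xibinosrolirirreu/: /i/ is a high vowel immediately before /r/, so it lowers to [e]. /i/ is a high vowel immediately before /r/, so it lowers to [e]. → [xibinosrolererreu].
/wirduraurm/: /i/ is a high vowel immediately before /r/, so it lowers to [e]. /u/ is a high vowel immediately before /r/, so it lowers to [o]. /u/ is a high vowel immediately before /r/, so it lowers to [o]. → [werdoraorm].

zererviorrudjovig, zerkuiboruertor, xibinosrolererreu, werdoraorm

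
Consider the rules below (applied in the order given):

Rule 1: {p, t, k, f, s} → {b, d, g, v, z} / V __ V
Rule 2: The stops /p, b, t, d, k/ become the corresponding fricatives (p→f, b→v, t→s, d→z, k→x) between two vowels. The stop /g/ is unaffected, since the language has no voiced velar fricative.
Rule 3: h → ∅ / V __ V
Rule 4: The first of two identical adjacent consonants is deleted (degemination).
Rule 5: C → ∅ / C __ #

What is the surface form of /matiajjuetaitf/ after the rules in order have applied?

Rule 1 (intervocalic voicing): /t/ is a voiceless obstruent between vowels /a/ and /i/, so it voices to [d]. /t/ is a voiceless obstruent between vowels /e/ and /a/, so it voices to [d]. /matiajjuetaitf/ → madiajjuedaitf.
Rule 2 (intervocalic spirantization): /d/ is a stop between vowels /a/ and /i/, so it spirantizes to the fricative [z]. /d/ is a stop between vowels /e/ and /a/, so it spirantizes to the fricative [z]. /madiajjuedaitf/ → maziajjuezaitf.
Rule 3 (intervocalic h-deletion): no segment meets the environment; /maziajjuezaitf/ is unchanged.
Rule 4 (degemination): /jj/ is a geminate; the first /j/ deletes. /maziajjuezaitf/ → maziajuezaitf.
Rule 5 (final cluster simplification): /f/ is the second consonant of a word-final cluster /tf/, so it deletes. /maziajuezaitf/ → maziajuezait.

maziajuezait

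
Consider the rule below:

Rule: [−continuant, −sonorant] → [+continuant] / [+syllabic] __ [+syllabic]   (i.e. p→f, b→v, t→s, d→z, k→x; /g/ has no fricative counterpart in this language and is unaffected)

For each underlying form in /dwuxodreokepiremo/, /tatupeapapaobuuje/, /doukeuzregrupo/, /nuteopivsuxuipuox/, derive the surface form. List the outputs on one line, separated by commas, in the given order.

dwuxodreoxefiremo, tasufeafafaovuuje, douxeuzregrufo, nuseofivsuxuifuox

/dwuxodreokepiremo/: /k/ is a stop between vowels /o/ and /e/, so it spirantizes to the fricative [x]. /p/ is a stop between vowels /e/ and /i/, so it spirantizes to the fricative [f]. → [dwuxodreoxefiremo].
/tatupeapapaobuuje/: /t/ is a stop between vowels /a/ and /u/, so it spirantizes to the fricative [s]. /p/ is a stop between vowels /u/ and /e/, so it spirantizes to the fricative [f]. /p/ is a stop between vowels /a/ and /a/, so it spirantizes to the fricative [f]. /p/ is a stop between vowels /a/ and /a/, so it spirantizes to the fricative [f]. /b/ is a stop between vowels /o/ and /u/, so it spirantizes to the fricative [v]. → [tasufeafafaovuuje].
/doukeuzregrupo/: /k/ is a stop between vowels /u/ and /e/, so it spirantizes to the fricative [x]. /p/ is a stop between vowels /u/ and /o/, so it spirantizes to the fricative [f]. → [douxeuzregrufo].
/nuteopivsuxuipuox/: /t/ is a stop between vowels /u/ and /e/, so it spirantizes to the fricative [s]. /p/ is a stop between vowels /o/ and /i/, so it spirantizes to the fricative [f]. /p/ is a stop between vowels /i/ and /u/, so it spirantizes to the fricative [f]. → [nuseofivsuxuifuox].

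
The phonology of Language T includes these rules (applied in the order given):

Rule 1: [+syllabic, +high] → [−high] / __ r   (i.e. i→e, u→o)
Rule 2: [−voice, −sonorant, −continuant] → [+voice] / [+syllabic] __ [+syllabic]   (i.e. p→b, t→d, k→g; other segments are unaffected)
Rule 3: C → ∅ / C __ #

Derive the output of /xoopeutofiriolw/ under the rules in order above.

Rule 1 (pre-rhotic lowering): /i/ is a high vowel immediately before /r/, so it lowers to [e]. /xoopeutofiriolw/ → xoopeutoferiolw.
Rule 2 (intervocalic voicing): /p/ is a voiceless stop between vowels /o/ and /e/, so it voices to [b]. /t/ is a voiceless stop between vowels /u/ and /o/, so it voices to [d]. /xoopeutoferiolw/ → xoobeudoferiolw.
Rule 3 (final cluster simplification): /w/ is the second consonant of a word-final cluster /lw/, so it deletes. /xoobeudoferiolw/ → xoobeudoferiol.

xoobeudoferiol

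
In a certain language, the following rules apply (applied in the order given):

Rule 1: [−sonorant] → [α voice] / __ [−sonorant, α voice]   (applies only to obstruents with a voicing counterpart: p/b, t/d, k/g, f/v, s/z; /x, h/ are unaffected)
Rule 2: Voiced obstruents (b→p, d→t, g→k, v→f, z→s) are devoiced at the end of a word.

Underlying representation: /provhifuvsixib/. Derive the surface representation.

Rule 1 (regressive voicing assimilation): /v/ precedes the voiceless obstruent /h/, so it devoices to [f] by assimilation. /v/ precedes the voiceless obstruent /s/, so it devoices to [f] by assimilation. /provhifuvsixib/ → profhifufsixib.
Rule 2 (final devoicing): /b/ is a voiced obstruent in word-final position, so it devoices to [p]. /profhifufsixib/ → profhifufsixip.

profhifufsixip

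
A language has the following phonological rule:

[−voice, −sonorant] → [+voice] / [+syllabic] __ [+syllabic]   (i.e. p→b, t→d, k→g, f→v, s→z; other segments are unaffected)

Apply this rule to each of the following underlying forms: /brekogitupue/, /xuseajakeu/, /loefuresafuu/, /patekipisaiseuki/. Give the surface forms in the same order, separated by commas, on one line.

bregogidubue, xuzeajageu, loevurezavuu, padegibizaizeugi

/brekogitupue/: /k/ is a voiceless obstruent between vowels /e/ and /o/, so it voices to [g]. /t/ is a voiceless obstruent between vowels /i/ and /u/, so it voices to [d]. /p/ is a voiceless obstruent between vowels /u/ and /u/, so it voices to [b]. → [bregogidubue].
/xuseajakeu/: /s/ is a voiceless obstruent between vowels /u/ and /e/, so it voices to [z]. /k/ is a voiceless obstruent between vowels /a/ and /e/, so it voices to [g]. → [xuzeajageu].
/loefuresafuu/: /f/ is a voiceless obstruent between vowels /e/ and /u/, so it voices to [v]. /s/ is a voiceless obstruent between vowels /e/ and /a/, so it voices to [z]. /f/ is a voiceless obstruent between vowels /a/ and /u/, so it voices to [v]. → [loevurezavuu].
/patekipisaiseuki/: /t/ is a voiceless obstruent between vowels /a/ and /e/, so it voices to [d]. /k/ is a voiceless obstruent between vowels /e/ and /i/, so it voices to [g]. /p/ is a voiceless obstruent between vowels /i/ and /i/, so it voices to [b]. /s/ is a voiceless obstruent between vowels /i/ and /a/, so it voices to [z]. /s/ is a voiceless obstruent between vowels /i/ and /e/, so it voices to [z]. /k/ is a voiceless obstruent between vowels /u/ and /i/, so it voices to [g]. → [padegibizaizeugi].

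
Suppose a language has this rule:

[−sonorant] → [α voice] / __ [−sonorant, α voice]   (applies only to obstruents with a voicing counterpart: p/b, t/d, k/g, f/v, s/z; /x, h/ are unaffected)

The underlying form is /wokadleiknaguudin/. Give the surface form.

wokadleiknaguudin

No segment of /wokadleiknaguudin/ meets the structural description of the rule, so the form surfaces unchanged.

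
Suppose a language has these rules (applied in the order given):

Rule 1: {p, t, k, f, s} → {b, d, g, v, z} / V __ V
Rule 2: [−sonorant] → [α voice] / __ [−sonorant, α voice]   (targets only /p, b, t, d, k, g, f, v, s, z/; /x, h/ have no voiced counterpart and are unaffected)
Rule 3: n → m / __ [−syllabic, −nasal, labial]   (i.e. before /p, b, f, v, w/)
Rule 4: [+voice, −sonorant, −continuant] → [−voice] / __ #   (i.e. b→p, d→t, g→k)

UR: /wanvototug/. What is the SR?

Rule 1 (intervocalic voicing): /t/ is a voiceless obstruent between vowels /o/ and /o/, so it voices to [d]. /t/ is a voiceless obstruent between vowels /o/ and /u/, so it voices to [d]. /wanvototug/ → wanvododug.
Rule 2 (regressive voicing assimilation): no segment meets the environment; /wanvododug/ is unchanged.
Rule 3 (nasal place assimilation): /n/ precedes the labial consonant /v/, so it assimilates in place to [m]. /wanvododug/ → wamvododug.
Rule 4 (final devoicing): /g/ is a voiced stop in word-final position, so it devoices to [k]. /wamvododug/ → wamvododuk.

wamvododuk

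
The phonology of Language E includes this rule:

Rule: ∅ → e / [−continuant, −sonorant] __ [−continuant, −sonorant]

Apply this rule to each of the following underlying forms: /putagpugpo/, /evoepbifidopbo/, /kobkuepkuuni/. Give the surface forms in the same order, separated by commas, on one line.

putagepugepo, evoepebifidopebo, kobekuepekuuni

/putagpugpo/: /g/ and /p/ form a stop–stop cluster, so [e] is inserted between them. /g/ and /p/ form a stop–stop cluster, so [e] is inserted between them. → [putagepugepo].
/evoepbifidopbo/: /p/ and /b/ form a stop–stop cluster, so [e] is inserted between them. /p/ and /b/ form a stop–stop cluster, so [e] is inserted between them. → [evoepebifidopebo].
/kobkuepkuuni/: /b/ and /k/ form a stop–stop cluster, so [e] is inserted between them. /p/ and /k/ form a stop–stop cluster, so [e] is inserted between them. → [kobekuepekuuni].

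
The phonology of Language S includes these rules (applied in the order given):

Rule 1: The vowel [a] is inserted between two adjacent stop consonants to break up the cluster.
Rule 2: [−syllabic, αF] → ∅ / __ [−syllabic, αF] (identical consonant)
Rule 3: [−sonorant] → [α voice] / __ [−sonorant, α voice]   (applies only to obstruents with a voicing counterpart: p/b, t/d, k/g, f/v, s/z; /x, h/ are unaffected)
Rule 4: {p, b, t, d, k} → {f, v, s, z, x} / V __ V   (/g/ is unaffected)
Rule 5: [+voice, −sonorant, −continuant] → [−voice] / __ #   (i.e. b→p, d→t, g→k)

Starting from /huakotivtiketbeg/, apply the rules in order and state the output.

huaxosiftixesavek

Rule 1 (stop-cluster a-epenthesis): /t/ and /b/ form a stop–stop cluster, so [a] is inserted between them. /huakotivtiketbeg/ → huakotivtiketabeg.
Rule 2 (degemination): no segment meets the environment; /huakotivtiketabeg/ is unchanged.
Rule 3 (regressive voicing assimilation): /v/ precedes the voiceless obstruent /t/, so it devoices to [f] by assimilation. /huakotivtiketabeg/ → huakotiftiketabeg.
Rule 4 (intervocalic spirantization): /k/ is a stop between vowels /a/ and /o/, so it spirantizes to the fricative [x]. /t/ is a stop between vowels /o/ and /i/, so it spirantizes to the fricative [s]. /k/ is a stop between vowels /i/ and /e/, so it spirantizes to the fricative [x]. /t/ is a stop between vowels /e/ and /a/, so it spirantizes to the fricative [s]. /b/ is a stop between vowels /a/ and /e/, so it spirantizes to the fricative [v]. /huakotiftiketabeg/ → huaxosiftixesaveg.
Rule 5 (final devoicing): /g/ is a voiced stop in word-final position, so it devoices to [k]. /huaxosiftixesaveg/ → huaxosiftixesavek.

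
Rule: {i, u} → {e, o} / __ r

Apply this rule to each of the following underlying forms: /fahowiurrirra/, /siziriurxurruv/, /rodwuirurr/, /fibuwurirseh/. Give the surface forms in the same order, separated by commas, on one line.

/fahowiurrirra/: /u/ is a high vowel immediately before /r/, so it lowers to [o]. /i/ is a high vowel immediately before /r/, so it lowers to [e]. → [fahowiorrerra].
/siziriurxurruv/: /i/ is a high vowel immediately before /r/, so it lowers to [e]. /u/ is a high vowel immediately before /r/, so it lowers to [o]. /u/ is a high vowel immediately before /r/, so it lowers to [o]. → [sizeriorxorruv].
/rodwuirurr/: /i/ is a high vowel immediately before /r/, so it lowers to [e]. /u/ is a high vowel immediately before /r/, so it lowers to [o]. → [rodwuerorr].
/fibuwurirseh/: /u/ is a high vowel immediately before /r/, so it lowers to [o]. /i/ is a high vowel immediately before /r/, so it lowers to [e]. → [fibuworerseh].

fahowiorrerra, sizeriorxorruv, rodwuerorr, fibuworerseh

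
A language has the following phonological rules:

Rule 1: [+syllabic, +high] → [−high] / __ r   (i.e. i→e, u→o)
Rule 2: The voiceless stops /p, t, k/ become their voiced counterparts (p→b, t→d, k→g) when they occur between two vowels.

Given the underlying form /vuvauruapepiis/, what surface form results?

Rule 1 (pre-rhotic lowering): /u/ is a high vowel immediately before /r/, so it lowers to [o]. /vuvauruapepiis/ → vuvaoruapepiis.
Rule 2 (intervocalic voicing): /p/ is a voiceless stop between vowels /a/ and /e/, so it voices to [b]. /p/ is a voiceless stop between vowels /e/ and /i/, so it voices to [b]. /vuvaoruapepiis/ → vuvaoruabebiis.

vuvaoruabebiis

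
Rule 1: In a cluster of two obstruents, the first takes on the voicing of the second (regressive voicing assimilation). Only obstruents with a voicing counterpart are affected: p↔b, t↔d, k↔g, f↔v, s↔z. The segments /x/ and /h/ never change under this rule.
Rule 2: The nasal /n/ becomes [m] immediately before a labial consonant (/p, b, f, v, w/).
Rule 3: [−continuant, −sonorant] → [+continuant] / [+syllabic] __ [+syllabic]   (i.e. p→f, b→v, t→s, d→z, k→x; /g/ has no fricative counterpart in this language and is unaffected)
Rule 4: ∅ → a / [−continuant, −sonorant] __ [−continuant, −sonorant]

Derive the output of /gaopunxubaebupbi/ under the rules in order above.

Rule 1 (regressive voicing assimilation): /p/ precedes the voiced obstruent /b/, so it voices to [b] by assimilation. /gaopunxubaebupbi/ → gaopunxubaebubbi.
Rule 2 (nasal place assimilation): no segment meets the environment; /gaopunxubaebubbi/ is unchanged.
Rule 3 (intervocalic spirantization): /p/ is a stop between vowels /o/ and /u/, so it spirantizes to the fricative [f]. /b/ is a stop between vowels /u/ and /a/, so it spirantizes to the fricative [v]. /b/ is a stop between vowels /e/ and /u/, so it spirantizes to the fricative [v]. /gaopunxubaebubbi/ → gaofunxuvaevubbi.
Rule 4 (stop-cluster a-epenthesis): /b/ and /b/ form a stop–stop cluster, so [a] is inserted between them. /gaofunxuvaevubbi/ → gaofunxuvaevubabi.

gaofunxuvaevubabi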